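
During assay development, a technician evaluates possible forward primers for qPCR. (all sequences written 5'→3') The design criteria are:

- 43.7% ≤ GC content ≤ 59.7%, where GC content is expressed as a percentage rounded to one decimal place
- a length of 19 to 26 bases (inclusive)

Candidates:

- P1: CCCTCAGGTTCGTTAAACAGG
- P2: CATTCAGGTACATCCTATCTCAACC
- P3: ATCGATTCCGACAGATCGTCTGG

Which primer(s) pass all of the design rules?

P1, P2 and P3.

P1 (21 nt, A=5 T=5 G=5 C=6): GC 11/21 = 52.4% ✓; length 21 ✓ — passes.
P2 (25 nt, A=7 T=7 G=2 C=9): GC 11/25 = 44.0% ✓; length 25 ✓ — passes.
P3 (23 nt, A=5 T=6 G=6 C=6): GC 12/23 = 52.2% ✓; length 23 ✓ — passes.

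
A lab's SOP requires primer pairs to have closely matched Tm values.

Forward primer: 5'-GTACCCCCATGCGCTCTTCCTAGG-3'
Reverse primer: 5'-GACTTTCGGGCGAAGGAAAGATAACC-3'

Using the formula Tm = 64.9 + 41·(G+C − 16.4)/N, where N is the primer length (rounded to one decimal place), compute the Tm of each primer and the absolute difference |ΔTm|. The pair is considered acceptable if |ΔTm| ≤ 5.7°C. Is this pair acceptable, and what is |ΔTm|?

|ΔTm| = 3.0°C; the pair is acceptable.

Forward: G+C = 15, N = 24 → Tm = 64.9 + 41·(15 − 16.4)/24 = 62.5°C.
Reverse: G+C = 13, N = 26 → Tm = 64.9 + 41·(13 − 16.4)/26 = 59.5°C.
|ΔTm| = |62.5 − 59.5| = 3.0°C, ≤ 5.7°C.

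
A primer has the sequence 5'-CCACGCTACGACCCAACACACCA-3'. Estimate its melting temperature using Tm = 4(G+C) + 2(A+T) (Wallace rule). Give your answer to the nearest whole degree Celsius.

Base counts: A=8, T=1, G=2, C=12 (length 23).
Tm = 2·(8+1) + 4·(2+12) = 2·9 + 4·14 = 18 + 56 = 74°C.

74°C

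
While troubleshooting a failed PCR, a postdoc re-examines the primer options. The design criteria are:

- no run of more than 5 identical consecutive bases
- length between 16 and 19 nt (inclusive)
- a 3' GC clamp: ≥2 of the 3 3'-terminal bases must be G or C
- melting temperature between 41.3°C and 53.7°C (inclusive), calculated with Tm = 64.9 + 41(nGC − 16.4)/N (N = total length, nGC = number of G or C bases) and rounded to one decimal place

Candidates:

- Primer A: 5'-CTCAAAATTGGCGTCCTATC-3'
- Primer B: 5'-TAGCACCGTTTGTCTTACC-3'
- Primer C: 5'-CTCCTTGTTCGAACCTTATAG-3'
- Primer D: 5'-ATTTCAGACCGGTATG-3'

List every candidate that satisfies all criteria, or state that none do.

Primer A (20 nt, A=5 T=6 G=3 C=6): longest run = 4 ✓; length 20, outside 16–19 ✗; 3' end ATC has 1 G/C, need ≥2 ✗; Tm = 64.9 + 41·(9 − 16.4)/20 = 49.7°C ✓ — fails.
Primer B (19 nt, A=3 T=7 G=3 C=6): longest run = 3 ✓; length 19 ✓; 3' end ACC has 2 G/C ✓; Tm = 64.9 + 41·(9 − 16.4)/19 = 48.9°C ✓ — passes.
Primer C (21 nt, A=4 T=8 G=3 C=6): longest run = 2 ✓; length 21, outside 16–19 ✗; 3' end TAG has 1 G/C, need ≥2 ✗; Tm = 64.9 + 41·(9 − 16.4)/21 = 50.5°C ✓ — fails.
Primer D (16 nt, A=4 T=5 G=4 C=3): longest run = 3 ✓; length 16 ✓; 3' end ATG has 1 G/C, need ≥2 ✗; Tm = 64.9 + 41·(7 − 16.4)/16 = 40.8°C, outside 41.3–53.7°C ✗ — fails.

Primer B only.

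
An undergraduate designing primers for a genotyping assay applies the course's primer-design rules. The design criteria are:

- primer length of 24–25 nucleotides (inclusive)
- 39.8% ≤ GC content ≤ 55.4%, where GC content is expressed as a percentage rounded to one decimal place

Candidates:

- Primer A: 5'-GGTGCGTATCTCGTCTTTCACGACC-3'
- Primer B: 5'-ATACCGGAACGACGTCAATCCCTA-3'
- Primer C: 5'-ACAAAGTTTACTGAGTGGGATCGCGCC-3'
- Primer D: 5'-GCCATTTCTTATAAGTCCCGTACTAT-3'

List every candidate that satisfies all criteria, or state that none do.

Primer A (25 nt, A=3 T=8 G=6 C=8): length 25 ✓; GC 14/25 = 56.0%, outside 39.8–55.4% ✗ — fails.
Primer B (24 nt, A=8 T=4 G=4 C=8): length 24 ✓; GC 12/24 = 50.0% ✓ — passes.
Primer C (27 nt, A=7 T=6 G=8 C=6): length 27, outside 24–25 ✗; GC 14/27 = 51.9% ✓ — fails.
Primer D (26 nt, A=6 T=10 G=3 C=7): length 26, outside 24–25 ✗; GC 10/26 = 38.5%, outside 39.8–55.4% ✗ — fails.

Primer B only.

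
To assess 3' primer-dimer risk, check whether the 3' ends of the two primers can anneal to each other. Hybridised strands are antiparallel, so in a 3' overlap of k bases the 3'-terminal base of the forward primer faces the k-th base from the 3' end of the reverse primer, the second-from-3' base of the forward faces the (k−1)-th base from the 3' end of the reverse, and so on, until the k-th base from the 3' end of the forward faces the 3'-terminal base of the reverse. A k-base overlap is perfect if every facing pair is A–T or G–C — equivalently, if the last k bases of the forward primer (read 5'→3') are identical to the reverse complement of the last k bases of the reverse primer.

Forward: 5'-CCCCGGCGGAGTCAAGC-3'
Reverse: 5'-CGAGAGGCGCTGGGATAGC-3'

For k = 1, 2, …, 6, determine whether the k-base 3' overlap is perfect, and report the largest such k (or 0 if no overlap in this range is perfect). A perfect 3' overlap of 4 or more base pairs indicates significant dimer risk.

Last 6 bases (5'→3') — forward …TCAAGC, reverse …GATAGC.
Reverse complement of the reverse primer's last 6 bases: GCTATC; its first k bases are the reverse complement of the reverse primer's last k bases, so a perfect k-base overlap needs the forward primer's last k bases to equal them.
Comparing (forward last k vs required): k=1: C vs G ✗; k=2: GC vs GC ✓; k=3: AGC vs GCT ✗; k=4: AAGC vs GCTA ✗; k=5: CAAGC vs GCTAT ✗; k=6: TCAAGC vs GCTATC ✗.
Only k = 2 is perfect, so the longest perfect 3' overlap is 2.

Longest perfect overlap: 2 complementary base pairs; below the dimer-risk threshold (threshold 4).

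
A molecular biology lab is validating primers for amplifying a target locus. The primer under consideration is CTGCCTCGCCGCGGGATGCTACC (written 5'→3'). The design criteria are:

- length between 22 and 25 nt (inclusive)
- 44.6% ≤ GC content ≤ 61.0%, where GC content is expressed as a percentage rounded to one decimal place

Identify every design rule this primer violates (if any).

Fails: GC content.

Base counts: A=2, T=4, G=7, C=10 (length 23).
length: length 23 ✓
GC content: GC 17/23 = 73.9%, outside 44.6–61.0% ✗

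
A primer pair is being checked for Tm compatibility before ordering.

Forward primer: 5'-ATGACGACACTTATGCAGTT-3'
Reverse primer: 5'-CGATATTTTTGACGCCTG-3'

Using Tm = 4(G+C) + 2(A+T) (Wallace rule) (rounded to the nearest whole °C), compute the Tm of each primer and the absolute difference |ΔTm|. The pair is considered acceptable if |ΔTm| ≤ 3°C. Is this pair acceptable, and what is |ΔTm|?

|ΔTm| = 4°C; the pair is not acceptable.

Forward: A=6 T=6 G=4 C=4 → Tm = 2·12 + 4·8 = 56°C.
Reverse: A=3 T=7 G=4 C=4 → Tm = 2·10 + 4·8 = 52°C.
|ΔTm| = |56 − 52| = 4°C, > 3°C.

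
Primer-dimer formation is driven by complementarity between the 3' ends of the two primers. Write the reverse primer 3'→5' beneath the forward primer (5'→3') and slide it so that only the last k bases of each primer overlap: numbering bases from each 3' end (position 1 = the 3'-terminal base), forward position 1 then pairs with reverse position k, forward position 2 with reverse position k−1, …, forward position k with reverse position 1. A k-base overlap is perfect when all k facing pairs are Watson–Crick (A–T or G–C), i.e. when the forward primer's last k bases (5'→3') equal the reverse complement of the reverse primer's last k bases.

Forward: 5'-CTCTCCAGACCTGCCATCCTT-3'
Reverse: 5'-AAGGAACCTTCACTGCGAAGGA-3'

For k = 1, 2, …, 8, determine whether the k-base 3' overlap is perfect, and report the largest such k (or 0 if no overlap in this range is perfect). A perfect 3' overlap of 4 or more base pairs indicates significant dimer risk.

Last 8 bases (5'→3') — forward …CCATCCTT, reverse …GCGAAGGA.
Reverse complement of the reverse primer's last 8 bases: TCCTTCGC; its first k bases are the reverse complement of the reverse primer's last k bases, so a perfect k-base overlap needs the forward primer's last k bases to equal them.
Comparing (forward last k vs required): k=1: T vs T ✓; k=2: TT vs TC ✗; k=3: CTT vs TCC ✗; k=4: CCTT vs TCCT ✗; k=5: TCCTT vs TCCTT ✓; k=6: ATCCTT vs TCCTTC ✗; k=7: CATCCTT vs TCCTTCG ✗; k=8: CCATCCTT vs TCCTTCGC ✗.
Perfect overlaps at k = 1, 5; the largest is 5.

Longest perfect overlap: 5 complementary base pairs; significant dimer risk (threshold 4).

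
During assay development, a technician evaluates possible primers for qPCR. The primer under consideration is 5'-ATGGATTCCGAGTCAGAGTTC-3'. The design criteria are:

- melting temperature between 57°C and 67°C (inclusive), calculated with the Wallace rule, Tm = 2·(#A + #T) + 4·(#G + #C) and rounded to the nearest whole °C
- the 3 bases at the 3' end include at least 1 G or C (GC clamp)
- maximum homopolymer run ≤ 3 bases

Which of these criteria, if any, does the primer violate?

Meets all criteria.

Base counts: A=5, T=6, G=6, C=4 (length 21).
Tm: Tm = 2·11 + 4·10 = 62°C ✓
GC clamp: 3' end TTC has 1 G/C ✓
homopolymer run: longest run = 2 ✓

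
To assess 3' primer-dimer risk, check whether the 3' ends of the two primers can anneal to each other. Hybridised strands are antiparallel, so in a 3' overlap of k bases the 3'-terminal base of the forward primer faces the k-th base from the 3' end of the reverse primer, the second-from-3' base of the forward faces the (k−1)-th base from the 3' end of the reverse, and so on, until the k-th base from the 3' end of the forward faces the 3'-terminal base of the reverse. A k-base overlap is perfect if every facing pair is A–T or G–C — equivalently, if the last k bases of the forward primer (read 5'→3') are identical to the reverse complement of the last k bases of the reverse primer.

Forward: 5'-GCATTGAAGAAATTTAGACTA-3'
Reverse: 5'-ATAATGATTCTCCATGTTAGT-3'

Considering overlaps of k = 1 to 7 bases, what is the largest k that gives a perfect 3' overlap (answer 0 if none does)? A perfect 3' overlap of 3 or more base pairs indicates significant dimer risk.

Last 7 bases (5'→3') — forward …TAGACTA, reverse …TGTTAGT.
Reverse complement of the reverse primer's last 7 bases: ACTAACA; its first k bases are the reverse complement of the reverse primer's last k bases, so a perfect k-base overlap needs the forward primer's last k bases to equal them.
Comparing (forward last k vs required): k=1: A vs A ✓; k=2: TA vs AC ✗; k=3: CTA vs ACT ✗; k=4: ACTA vs ACTA ✓; k=5: GACTA vs ACTAA ✗; k=6: AGACTA vs ACTAAC ✗; k=7: TAGACTA vs ACTAACA ✗.
Perfect overlaps at k = 1, 4; the largest is 4.

Longest perfect overlap: 4 complementary base pairs; significant dimer risk (threshold 3).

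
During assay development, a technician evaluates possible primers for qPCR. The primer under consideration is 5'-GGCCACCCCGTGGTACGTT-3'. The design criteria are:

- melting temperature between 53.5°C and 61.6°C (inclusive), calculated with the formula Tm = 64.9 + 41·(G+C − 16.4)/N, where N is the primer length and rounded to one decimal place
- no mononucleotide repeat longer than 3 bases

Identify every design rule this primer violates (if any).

Fails: homopolymer run.

Base counts: A=2, T=4, G=6, C=7 (length 19).
Tm: Tm = 64.9 + 41·(13 − 16.4)/19 = 57.6°C ✓
homopolymer run: longest run = 4, exceeds 3 ✗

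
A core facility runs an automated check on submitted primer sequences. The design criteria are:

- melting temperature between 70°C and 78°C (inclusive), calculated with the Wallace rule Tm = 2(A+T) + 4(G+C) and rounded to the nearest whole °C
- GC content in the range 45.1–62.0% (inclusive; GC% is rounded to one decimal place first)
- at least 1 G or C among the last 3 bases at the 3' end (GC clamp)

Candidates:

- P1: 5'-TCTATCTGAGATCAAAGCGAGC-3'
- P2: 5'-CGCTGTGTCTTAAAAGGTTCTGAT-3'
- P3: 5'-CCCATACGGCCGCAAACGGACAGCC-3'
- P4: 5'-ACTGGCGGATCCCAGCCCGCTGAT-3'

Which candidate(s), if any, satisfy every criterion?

None of the candidates satisfy all criteria.

P1 (22 nt, A=7 T=5 G=5 C=5): Tm = 2·12 + 4·10 = 64°C, outside 70–78°C ✗; GC 10/22 = 45.5% ✓; 3' end AGC has 2 G/C ✓ — fails.
P2 (24 nt, A=5 T=9 G=6 C=4): Tm = 2·14 + 4·10 = 68°C, outside 70–78°C ✗; GC 10/24 = 41.7%, outside 45.1–62.0% ✗; 3' end GAT has 1 G/C ✓ — fails.
P3 (25 nt, A=7 T=1 G=6 C=11): Tm = 2·8 + 4·17 = 84°C, outside 70–78°C ✗; GC 17/25 = 68.0%, outside 45.1–62.0% ✗; 3' end GCC has 3 G/C ✓ — fails.
P4 (24 nt, A=4 T=4 G=7 C=9): Tm = 2·8 + 4·16 = 80°C, outside 70–78°C ✗; GC 16/24 = 66.7%, outside 45.1–62.0% ✗; 3' end GAT has 1 G/C ✓ — fails.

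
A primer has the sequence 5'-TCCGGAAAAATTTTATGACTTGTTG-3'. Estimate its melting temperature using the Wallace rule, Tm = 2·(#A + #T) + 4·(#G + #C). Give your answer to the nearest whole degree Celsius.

66°C

Base counts: A=7, T=10, G=5, C=3 (length 25).
Tm = 2·(7+10) + 4·(5+3) = 2·17 + 4·8 = 34 + 32 = 66°C.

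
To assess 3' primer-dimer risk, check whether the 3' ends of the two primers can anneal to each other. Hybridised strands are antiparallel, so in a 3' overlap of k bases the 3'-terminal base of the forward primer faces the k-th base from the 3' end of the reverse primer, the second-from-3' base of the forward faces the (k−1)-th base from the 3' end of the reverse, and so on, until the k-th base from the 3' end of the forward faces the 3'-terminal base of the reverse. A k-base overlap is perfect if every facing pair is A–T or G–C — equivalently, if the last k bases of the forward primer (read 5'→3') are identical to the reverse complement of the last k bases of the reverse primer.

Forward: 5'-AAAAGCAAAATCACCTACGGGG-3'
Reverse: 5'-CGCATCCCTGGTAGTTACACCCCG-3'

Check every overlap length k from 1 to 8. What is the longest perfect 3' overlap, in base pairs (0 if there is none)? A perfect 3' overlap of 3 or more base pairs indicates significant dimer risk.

Longest perfect overlap: 5 complementary base pairs; significant dimer risk (threshold 3).

Last 8 bases (5'→3') — forward …CTACGGGG, reverse …ACACCCCG.
Reverse complement of the reverse primer's last 8 bases: CGGGGTGT; its first k bases are the reverse complement of the reverse primer's last k bases, so a perfect k-base overlap needs the forward primer's last k bases to equal them.
Comparing (forward last k vs required): k=1: G vs C ✗; k=2: GG vs CG ✗; k=3: GGG vs CGG ✗; k=4: GGGG vs CGGG ✗; k=5: CGGGG vs CGGGG ✓; k=6: ACGGGG vs CGGGGT ✗; k=7: TACGGGG vs CGGGGTG ✗; k=8: CTACGGGG vs CGGGGTGT ✗.
Only k = 5 is perfect, so the longest perfect 3' overlap is 5.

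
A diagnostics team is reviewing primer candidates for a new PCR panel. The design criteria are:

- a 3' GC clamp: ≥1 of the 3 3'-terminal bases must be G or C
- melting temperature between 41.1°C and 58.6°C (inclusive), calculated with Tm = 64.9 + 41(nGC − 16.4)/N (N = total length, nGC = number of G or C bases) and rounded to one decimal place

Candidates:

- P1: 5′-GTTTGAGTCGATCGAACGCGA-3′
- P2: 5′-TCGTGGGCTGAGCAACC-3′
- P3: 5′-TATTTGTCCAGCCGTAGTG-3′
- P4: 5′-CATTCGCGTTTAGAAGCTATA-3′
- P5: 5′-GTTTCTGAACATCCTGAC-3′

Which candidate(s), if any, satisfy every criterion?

P1, P2, P3 and P5.

P1 (21 nt, A=5 T=5 G=7 C=4): 3' end CGA has 2 G/C ✓; Tm = 64.9 + 41·(11 − 16.4)/21 = 54.4°C ✓ — passes.
P2 (17 nt, A=3 T=3 G=6 C=5): 3' end ACC has 2 G/C ✓; Tm = 64.9 + 41·(11 − 16.4)/17 = 51.9°C ✓ — passes.
P3 (19 nt, A=3 T=7 G=5 C=4): 3' end GTG has 2 G/C ✓; Tm = 64.9 + 41·(9 − 16.4)/19 = 48.9°C ✓ — passes.
P4 (21 nt, A=6 T=7 G=4 C=4): 3' end ATA has 0 G/C, need ≥1 ✗; Tm = 64.9 + 41·(8 − 16.4)/21 = 48.5°C ✓ — fails.
P5 (18 nt, A=4 T=6 G=3 C=5): 3' end GAC has 2 G/C ✓; Tm = 64.9 + 41·(8 − 16.4)/18 = 45.8°C ✓ — passes.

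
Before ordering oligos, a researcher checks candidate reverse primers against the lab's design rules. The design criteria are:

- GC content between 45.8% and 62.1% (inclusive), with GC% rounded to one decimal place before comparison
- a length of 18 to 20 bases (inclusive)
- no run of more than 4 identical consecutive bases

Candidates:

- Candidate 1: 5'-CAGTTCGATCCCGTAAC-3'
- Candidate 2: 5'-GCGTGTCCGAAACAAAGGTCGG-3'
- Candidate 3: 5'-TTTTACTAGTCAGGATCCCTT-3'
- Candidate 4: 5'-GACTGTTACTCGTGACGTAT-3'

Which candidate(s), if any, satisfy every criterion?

None of the candidates satisfy all criteria.

Candidate 1 (17 nt, A=4 T=4 G=3 C=6): GC 9/17 = 52.9% ✓; length 17, outside 18–20 ✗; longest run = 3 ✓ — fails.
Candidate 2 (22 nt, A=6 T=3 G=8 C=5): GC 13/22 = 59.1% ✓; length 22, outside 18–20 ✗; longest run = 3 ✓ — fails.
Candidate 3 (21 nt, A=4 T=9 G=3 C=5): GC 8/21 = 38.1%, outside 45.8–62.1% ✗; length 21, outside 18–20 ✗; longest run = 4 ✓ — fails.
Candidate 4 (20 nt, A=4 T=7 G=5 C=4): GC 9/20 = 45.0%, outside 45.8–62.1% ✗; length 20 ✓; longest run = 2 ✓ — fails.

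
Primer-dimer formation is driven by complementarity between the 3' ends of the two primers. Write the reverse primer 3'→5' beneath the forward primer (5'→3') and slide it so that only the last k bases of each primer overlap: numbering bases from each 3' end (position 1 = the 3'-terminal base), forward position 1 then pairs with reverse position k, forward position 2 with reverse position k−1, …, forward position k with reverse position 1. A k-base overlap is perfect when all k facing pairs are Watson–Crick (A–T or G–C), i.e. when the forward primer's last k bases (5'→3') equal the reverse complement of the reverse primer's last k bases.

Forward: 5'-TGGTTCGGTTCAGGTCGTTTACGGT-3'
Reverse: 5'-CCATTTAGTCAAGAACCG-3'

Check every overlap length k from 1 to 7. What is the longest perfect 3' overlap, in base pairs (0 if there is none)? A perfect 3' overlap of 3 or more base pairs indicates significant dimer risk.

Last 7 bases (5'→3') — forward …TTACGGT, reverse …AGAACCG.
Reverse complement of the reverse primer's last 7 bases: CGGTTCT; its first k bases are the reverse complement of the reverse primer's last k bases, so a perfect k-base overlap needs the forward primer's last k bases to equal them.
Comparing (forward last k vs required): k=1: T vs C ✗; k=2: GT vs CG ✗; k=3: GGT vs CGG ✗; k=4: CGGT vs CGGT ✓; k=5: ACGGT vs CGGTT ✗; k=6: TACGGT vs CGGTTC ✗; k=7: TTACGGT vs CGGTTCT ✗.
Only k = 4 is perfect, so the longest perfect 3' overlap is 4.

Longest perfect overlap: 4 complementary base pairs; significant dimer risk (threshold 3).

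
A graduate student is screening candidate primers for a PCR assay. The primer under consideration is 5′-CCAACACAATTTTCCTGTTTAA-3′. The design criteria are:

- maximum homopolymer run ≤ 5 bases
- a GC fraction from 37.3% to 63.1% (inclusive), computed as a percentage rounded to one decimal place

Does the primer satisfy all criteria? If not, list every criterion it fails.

Fails: GC content.

Base counts: A=7, T=8, G=1, C=6 (length 22).
homopolymer run: longest run = 4 ✓
GC content: GC 7/22 = 31.8%, outside 37.3–63.1% ✗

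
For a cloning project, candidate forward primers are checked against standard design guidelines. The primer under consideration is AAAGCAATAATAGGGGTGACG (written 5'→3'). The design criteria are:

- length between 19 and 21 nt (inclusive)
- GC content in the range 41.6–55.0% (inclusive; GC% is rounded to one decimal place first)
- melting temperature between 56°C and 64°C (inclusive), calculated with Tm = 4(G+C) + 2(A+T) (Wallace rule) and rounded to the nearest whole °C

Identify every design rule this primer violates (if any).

Base counts: A=9, T=3, G=7, C=2 (length 21).
length: length 21 ✓
GC content: GC 9/21 = 42.9% ✓
Tm: Tm = 2·12 + 4·9 = 60°C ✓

Meets all criteria.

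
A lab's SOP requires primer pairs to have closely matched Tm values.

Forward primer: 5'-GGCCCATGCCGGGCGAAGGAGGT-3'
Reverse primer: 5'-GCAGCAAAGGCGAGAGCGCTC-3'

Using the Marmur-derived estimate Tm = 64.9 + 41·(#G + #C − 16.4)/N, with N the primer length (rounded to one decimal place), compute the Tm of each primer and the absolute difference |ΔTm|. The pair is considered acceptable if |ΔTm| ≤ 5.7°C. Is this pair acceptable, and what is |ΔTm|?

|ΔTm| = 5.8°C; the pair is not acceptable.

Forward: G+C = 17, N = 23 → Tm = 64.9 + 41·(17 − 16.4)/23 = 66.0°C.
Reverse: G+C = 14, N = 21 → Tm = 64.9 + 41·(14 − 16.4)/21 = 60.2°C.
|ΔTm| = |66.0 − 60.2| = 5.8°C, > 5.7°C.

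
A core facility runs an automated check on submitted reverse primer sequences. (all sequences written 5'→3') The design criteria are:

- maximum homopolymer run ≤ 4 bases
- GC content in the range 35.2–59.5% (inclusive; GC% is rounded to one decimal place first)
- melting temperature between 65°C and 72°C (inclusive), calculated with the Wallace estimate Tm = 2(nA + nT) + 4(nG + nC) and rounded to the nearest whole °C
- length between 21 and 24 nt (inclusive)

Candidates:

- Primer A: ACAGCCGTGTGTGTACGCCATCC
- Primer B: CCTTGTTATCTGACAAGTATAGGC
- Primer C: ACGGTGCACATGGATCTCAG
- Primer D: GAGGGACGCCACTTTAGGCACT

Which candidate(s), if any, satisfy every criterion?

Primer A (23 nt, A=4 T=5 G=6 C=8): longest run = 2 ✓; GC 14/23 = 60.9%, outside 35.2–59.5% ✗; Tm = 2·9 + 4·14 = 74°C, outside 65–72°C ✗; length 23 ✓ — fails.
Primer B (24 nt, A=6 T=8 G=5 C=5): longest run = 2 ✓; GC 10/24 = 41.7% ✓; Tm = 2·14 + 4·10 = 68°C ✓; length 24 ✓ — passes.
Primer C (20 nt, A=5 T=4 G=6 C=5): longest run = 2 ✓; GC 11/20 = 55.0% ✓; Tm = 2·9 + 4·11 = 62°C, outside 65–72°C ✗; length 20, outside 21–24 ✗ — fails.
Primer D (22 nt, A=5 T=4 G=7 C=6): longest run = 3 ✓; GC 13/22 = 59.1% ✓; Tm = 2·9 + 4·13 = 70°C ✓; length 22 ✓ — passes.

Primer B and Primer D.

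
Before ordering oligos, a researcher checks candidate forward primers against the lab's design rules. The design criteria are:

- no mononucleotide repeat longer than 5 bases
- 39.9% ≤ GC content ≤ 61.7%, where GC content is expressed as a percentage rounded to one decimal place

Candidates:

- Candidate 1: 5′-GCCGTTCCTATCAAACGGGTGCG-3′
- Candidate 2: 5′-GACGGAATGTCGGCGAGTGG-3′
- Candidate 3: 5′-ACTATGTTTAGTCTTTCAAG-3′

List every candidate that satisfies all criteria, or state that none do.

Candidate 1 only.

Candidate 1 (23 nt, A=4 T=5 G=7 C=7): longest run = 3 ✓; GC 14/23 = 60.9% ✓ — passes.
Candidate 2 (20 nt, A=4 T=3 G=10 C=3): longest run = 2 ✓; GC 13/20 = 65.0%, outside 39.9–61.7% ✗ — fails.
Candidate 3 (20 nt, A=5 T=9 G=3 C=3): longest run = 3 ✓; GC 6/20 = 30.0%, outside 39.9–61.7% ✗ — fails.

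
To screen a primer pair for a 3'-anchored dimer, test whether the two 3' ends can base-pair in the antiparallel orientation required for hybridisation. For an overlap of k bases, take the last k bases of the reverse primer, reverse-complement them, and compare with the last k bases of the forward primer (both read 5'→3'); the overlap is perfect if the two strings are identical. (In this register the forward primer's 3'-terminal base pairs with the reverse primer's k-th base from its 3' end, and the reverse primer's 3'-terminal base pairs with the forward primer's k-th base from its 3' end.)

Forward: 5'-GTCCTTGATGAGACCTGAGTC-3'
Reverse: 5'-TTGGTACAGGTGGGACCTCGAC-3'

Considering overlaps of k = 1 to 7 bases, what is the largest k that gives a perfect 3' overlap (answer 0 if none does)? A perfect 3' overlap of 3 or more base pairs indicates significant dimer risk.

Last 7 bases (5'→3') — forward …CTGAGTC, reverse …CCTCGAC.
Reverse complement of the reverse primer's last 7 bases: GTCGAGG; its first k bases are the reverse complement of the reverse primer's last k bases, so a perfect k-base overlap needs the forward primer's last k bases to equal them.
Comparing (forward last k vs required): k=1: C vs G ✗; k=2: TC vs GT ✗; k=3: GTC vs GTC ✓; k=4: AGTC vs GTCG ✗; k=5: GAGTC vs GTCGA ✗; k=6: TGAGTC vs GTCGAG ✗; k=7: CTGAGTC vs GTCGAGG ✗.
Only k = 3 is perfect, so the longest perfect 3' overlap is 3.

Longest perfect overlap: 3 complementary base pairs; significant dimer risk (threshold 3).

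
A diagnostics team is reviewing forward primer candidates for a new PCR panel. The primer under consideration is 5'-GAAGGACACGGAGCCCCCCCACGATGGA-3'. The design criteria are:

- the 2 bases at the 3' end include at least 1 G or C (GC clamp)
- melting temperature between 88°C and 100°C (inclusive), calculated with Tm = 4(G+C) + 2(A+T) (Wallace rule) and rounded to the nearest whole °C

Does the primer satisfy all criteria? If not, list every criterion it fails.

Meets all criteria.

Base counts: A=8, T=1, G=9, C=10 (length 28).
GC clamp: 3' end GA has 1 G/C ✓
Tm: Tm = 2·9 + 4·19 = 94°C ✓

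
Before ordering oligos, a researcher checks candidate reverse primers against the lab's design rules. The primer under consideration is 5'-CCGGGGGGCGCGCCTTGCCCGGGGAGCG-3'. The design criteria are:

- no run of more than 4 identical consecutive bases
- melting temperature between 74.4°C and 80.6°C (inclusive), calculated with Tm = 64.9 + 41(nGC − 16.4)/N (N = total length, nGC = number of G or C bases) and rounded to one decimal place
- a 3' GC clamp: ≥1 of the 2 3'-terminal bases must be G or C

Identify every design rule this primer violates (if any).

Fails: homopolymer run.

Base counts: A=1, T=2, G=15, C=10 (length 28).
homopolymer run: longest run = 6, exceeds 4 ✗
Tm: Tm = 64.9 + 41·(25 − 16.4)/28 = 77.5°C ✓
GC clamp: 3' end CG has 2 G/C ✓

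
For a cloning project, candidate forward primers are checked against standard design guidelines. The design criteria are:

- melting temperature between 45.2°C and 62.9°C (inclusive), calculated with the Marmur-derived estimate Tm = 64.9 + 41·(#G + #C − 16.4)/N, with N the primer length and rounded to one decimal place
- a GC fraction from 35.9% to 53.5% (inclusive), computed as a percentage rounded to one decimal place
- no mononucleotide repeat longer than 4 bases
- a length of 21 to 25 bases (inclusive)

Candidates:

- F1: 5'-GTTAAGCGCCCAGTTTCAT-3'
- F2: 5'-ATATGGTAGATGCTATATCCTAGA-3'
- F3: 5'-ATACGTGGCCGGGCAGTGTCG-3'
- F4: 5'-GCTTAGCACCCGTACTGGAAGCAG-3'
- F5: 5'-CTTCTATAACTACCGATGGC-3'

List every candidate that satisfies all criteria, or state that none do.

None of the candidates satisfy all criteria.

F1 (19 nt, A=4 T=6 G=4 C=5): Tm = 64.9 + 41·(9 − 16.4)/19 = 48.9°C ✓; GC 9/19 = 47.4% ✓; longest run = 3 ✓; length 19, outside 21–25 ✗ — fails.
F2 (24 nt, A=8 T=8 G=5 C=3): Tm = 64.9 + 41·(8 − 16.4)/24 = 50.6°C ✓; GC 8/24 = 33.3%, outside 35.9–53.5% ✗; longest run = 2 ✓; length 24 ✓ — fails.
F3 (21 nt, A=3 T=4 G=9 C=5): Tm = 64.9 + 41·(14 − 16.4)/21 = 60.2°C ✓; GC 14/21 = 66.7%, outside 35.9–53.5% ✗; longest run = 3 ✓; length 21 ✓ — fails.
F4 (24 nt, A=6 T=4 G=7 C=7): Tm = 64.9 + 41·(14 − 16.4)/24 = 60.8°C ✓; GC 14/24 = 58.3%, outside 35.9–53.5% ✗; longest run = 3 ✓; length 24 ✓ — fails.
F5 (20 nt, A=5 T=6 G=3 C=6): Tm = 64.9 + 41·(9 − 16.4)/20 = 49.7°C ✓; GC 9/20 = 45.0% ✓; longest run = 2 ✓; length 20, outside 21–25 ✗ — fails.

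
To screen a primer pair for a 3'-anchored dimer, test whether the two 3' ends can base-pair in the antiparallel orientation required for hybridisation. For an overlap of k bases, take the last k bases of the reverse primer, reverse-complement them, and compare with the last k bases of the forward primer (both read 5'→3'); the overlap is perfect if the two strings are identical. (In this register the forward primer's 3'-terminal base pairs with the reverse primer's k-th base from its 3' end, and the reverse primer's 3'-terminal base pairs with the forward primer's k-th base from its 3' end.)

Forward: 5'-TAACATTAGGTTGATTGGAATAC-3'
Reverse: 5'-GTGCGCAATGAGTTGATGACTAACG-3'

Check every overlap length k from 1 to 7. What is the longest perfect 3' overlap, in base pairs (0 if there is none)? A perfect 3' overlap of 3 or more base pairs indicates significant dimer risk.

Longest perfect overlap: 1 complementary base pair; below the dimer-risk threshold (threshold 3).

Last 7 bases (5'→3') — forward …GGAATAC, reverse …ACTAACG.
Reverse complement of the reverse primer's last 7 bases: CGTTAGT; its first k bases are the reverse complement of the reverse primer's last k bases, so a perfect k-base overlap needs the forward primer's last k bases to equal them.
Comparing (forward last k vs required): k=1: C vs C ✓; k=2: AC vs CG ✗; k=3: TAC vs CGT ✗; k=4: ATAC vs CGTT ✗; k=5: AATAC vs CGTTA ✗; k=6: GAATAC vs CGTTAG ✗; k=7: GGAATAC vs CGTTAGT ✗.
Only k = 1 is perfect, so the longest perfect 3' overlap is 1.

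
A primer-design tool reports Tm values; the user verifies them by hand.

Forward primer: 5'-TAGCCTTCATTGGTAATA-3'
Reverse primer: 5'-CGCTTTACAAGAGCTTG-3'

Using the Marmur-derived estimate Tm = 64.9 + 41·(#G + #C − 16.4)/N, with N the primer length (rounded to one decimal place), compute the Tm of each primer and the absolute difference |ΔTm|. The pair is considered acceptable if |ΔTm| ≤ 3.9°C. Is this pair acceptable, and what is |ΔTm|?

Forward: G+C = 6, N = 18 → Tm = 64.9 + 41·(6 − 16.4)/18 = 41.2°C.
Reverse: G+C = 8, N = 17 → Tm = 64.9 + 41·(8 − 16.4)/17 = 44.6°C.
|ΔTm| = |41.2 − 44.6| = 3.4°C, ≤ 3.9°C.

|ΔTm| = 3.4°C; the pair is acceptable.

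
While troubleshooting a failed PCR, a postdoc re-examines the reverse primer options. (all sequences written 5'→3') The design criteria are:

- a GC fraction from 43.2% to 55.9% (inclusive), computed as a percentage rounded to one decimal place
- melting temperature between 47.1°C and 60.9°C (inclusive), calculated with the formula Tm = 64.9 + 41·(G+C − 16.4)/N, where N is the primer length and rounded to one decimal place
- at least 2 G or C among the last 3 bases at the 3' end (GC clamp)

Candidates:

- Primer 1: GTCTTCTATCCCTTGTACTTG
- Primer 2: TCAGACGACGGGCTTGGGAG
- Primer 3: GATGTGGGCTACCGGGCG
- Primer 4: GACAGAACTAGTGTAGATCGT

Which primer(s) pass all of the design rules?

None of the candidates satisfy all criteria.

Primer 1 (21 nt, A=2 T=10 G=3 C=6): GC 9/21 = 42.9%, outside 43.2–55.9% ✗; Tm = 64.9 + 41·(9 − 16.4)/21 = 50.5°C ✓; 3' end TTG has 1 G/C, need ≥2 ✗ — fails.
Primer 2 (20 nt, A=4 T=3 G=9 C=4): GC 13/20 = 65.0%, outside 43.2–55.9% ✗; Tm = 64.9 + 41·(13 − 16.4)/20 = 57.9°C ✓; 3' end GAG has 2 G/C ✓ — fails.
Primer 3 (18 nt, A=2 T=3 G=9 C=4): GC 13/18 = 72.2%, outside 43.2–55.9% ✗; Tm = 64.9 + 41·(13 − 16.4)/18 = 57.2°C ✓; 3' end GCG has 3 G/C ✓ — fails.
Primer 4 (21 nt, A=7 T=5 G=6 C=3): GC 9/21 = 42.9%, outside 43.2–55.9% ✗; Tm = 64.9 + 41·(9 − 16.4)/21 = 50.5°C ✓; 3' end CGT has 2 G/C ✓ — fails.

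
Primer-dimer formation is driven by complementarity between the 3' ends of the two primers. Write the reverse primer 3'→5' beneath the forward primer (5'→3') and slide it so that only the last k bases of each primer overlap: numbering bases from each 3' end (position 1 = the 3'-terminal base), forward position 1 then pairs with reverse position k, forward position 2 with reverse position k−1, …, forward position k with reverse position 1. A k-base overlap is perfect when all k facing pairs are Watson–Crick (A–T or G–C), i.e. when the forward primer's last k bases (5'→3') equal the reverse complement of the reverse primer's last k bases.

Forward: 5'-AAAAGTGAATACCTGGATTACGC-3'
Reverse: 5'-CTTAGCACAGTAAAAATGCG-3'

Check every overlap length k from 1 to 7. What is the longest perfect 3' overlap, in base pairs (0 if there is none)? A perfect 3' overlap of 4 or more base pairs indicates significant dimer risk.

Longest perfect overlap: 3 complementary base pairs; below the dimer-risk threshold (threshold 4).

Last 7 bases (5'→3') — forward …ATTACGC, reverse …AAATGCG.
Reverse complement of the reverse primer's last 7 bases: CGCATTT; its first k bases are the reverse complement of the reverse primer's last k bases, so a perfect k-base overlap needs the forward primer's last k bases to equal them.
Comparing (forward last k vs required): k=1: C vs C ✓; k=2: GC vs CG ✗; k=3: CGC vs CGC ✓; k=4: ACGC vs CGCA ✗; k=5: TACGC vs CGCAT ✗; k=6: TTACGC vs CGCATT ✗; k=7: ATTACGC vs CGCATTT ✗.
Perfect overlaps at k = 1, 3; the largest is 3.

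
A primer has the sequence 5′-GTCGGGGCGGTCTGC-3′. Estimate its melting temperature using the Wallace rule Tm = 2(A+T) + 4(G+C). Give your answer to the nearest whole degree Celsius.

54°C

Base counts: A=0, T=3, G=8, C=4 (length 15).
Tm = 2·(0+3) + 4·(8+4) = 2·3 + 4·12 = 6 + 48 = 54°C.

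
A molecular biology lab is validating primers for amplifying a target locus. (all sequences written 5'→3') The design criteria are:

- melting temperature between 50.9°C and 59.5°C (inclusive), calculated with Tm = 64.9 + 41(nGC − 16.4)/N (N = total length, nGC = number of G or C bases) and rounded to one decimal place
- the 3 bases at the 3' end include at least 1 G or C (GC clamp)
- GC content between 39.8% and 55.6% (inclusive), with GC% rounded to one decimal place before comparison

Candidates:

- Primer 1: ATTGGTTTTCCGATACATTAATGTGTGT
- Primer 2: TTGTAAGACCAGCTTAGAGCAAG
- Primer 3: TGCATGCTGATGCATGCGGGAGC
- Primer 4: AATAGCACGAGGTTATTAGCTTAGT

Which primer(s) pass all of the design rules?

Primer 1 (28 nt, A=6 T=13 G=6 C=3): Tm = 64.9 + 41·(9 − 16.4)/28 = 54.1°C ✓; 3' end TGT has 1 G/C ✓; GC 9/28 = 32.1%, outside 39.8–55.6% ✗ — fails.
Primer 2 (23 nt, A=8 T=5 G=6 C=4): Tm = 64.9 + 41·(10 − 16.4)/23 = 53.5°C ✓; 3' end AAG has 1 G/C ✓; GC 10/23 = 43.5% ✓ — passes.
Primer 3 (23 nt, A=4 T=5 G=9 C=5): Tm = 64.9 + 41·(14 − 16.4)/23 = 60.6°C, outside 50.9–59.5°C ✗; 3' end AGC has 2 G/C ✓; GC 14/23 = 60.9%, outside 39.8–55.6% ✗ — fails.
Primer 4 (25 nt, A=8 T=8 G=6 C=3): Tm = 64.9 + 41·(9 − 16.4)/25 = 52.8°C ✓; 3' end AGT has 1 G/C ✓; GC 9/25 = 36.0%, outside 39.8–55.6% ✗ — fails.

Primer 2 only.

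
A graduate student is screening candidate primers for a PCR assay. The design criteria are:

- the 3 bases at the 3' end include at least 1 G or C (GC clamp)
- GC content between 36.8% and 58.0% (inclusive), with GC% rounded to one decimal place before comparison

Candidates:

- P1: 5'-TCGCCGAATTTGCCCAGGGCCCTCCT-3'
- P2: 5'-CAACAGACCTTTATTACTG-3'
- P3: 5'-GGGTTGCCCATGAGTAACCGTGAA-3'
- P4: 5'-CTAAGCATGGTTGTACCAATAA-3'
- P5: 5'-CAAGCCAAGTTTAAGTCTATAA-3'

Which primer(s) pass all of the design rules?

P2 and P3.

P1 (26 nt, A=3 T=6 G=6 C=11): 3' end CCT has 2 G/C ✓; GC 17/26 = 65.4%, outside 36.8–58.0% ✗ — fails.
P2 (19 nt, A=6 T=6 G=2 C=5): 3' end CTG has 2 G/C ✓; GC 7/19 = 36.8% ✓ — passes.
P3 (24 nt, A=6 T=5 G=8 C=5): 3' end GAA has 1 G/C ✓; GC 13/24 = 54.2% ✓ — passes.
P4 (22 nt, A=8 T=6 G=4 C=4): 3' end TAA has 0 G/C, need ≥1 ✗; GC 8/22 = 36.4%, outside 36.8–58.0% ✗ — fails.
P5 (22 nt, A=9 T=6 G=3 C=4): 3' end TAA has 0 G/C, need ≥1 ✗; GC 7/22 = 31.8%, outside 36.8–58.0% ✗ — fails.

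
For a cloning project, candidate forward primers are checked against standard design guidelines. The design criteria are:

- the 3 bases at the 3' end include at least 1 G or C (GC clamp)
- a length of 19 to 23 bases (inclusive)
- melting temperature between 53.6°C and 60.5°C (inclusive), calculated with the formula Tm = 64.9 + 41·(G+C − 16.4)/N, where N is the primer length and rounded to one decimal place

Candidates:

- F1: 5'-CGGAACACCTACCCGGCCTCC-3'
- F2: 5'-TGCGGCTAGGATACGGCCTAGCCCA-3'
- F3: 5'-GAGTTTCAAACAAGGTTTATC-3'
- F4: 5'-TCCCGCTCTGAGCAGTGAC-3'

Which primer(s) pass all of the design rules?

F1 (21 nt, A=4 T=2 G=4 C=11): 3' end TCC has 2 G/C ✓; length 21 ✓; Tm = 64.9 + 41·(15 − 16.4)/21 = 62.2°C, outside 53.6–60.5°C ✗ — fails.
F2 (25 nt, A=5 T=4 G=8 C=8): 3' end CCA has 2 G/C ✓; length 25, outside 19–23 ✗; Tm = 64.9 + 41·(16 − 16.4)/25 = 64.2°C, outside 53.6–60.5°C ✗ — fails.
F3 (21 nt, A=7 T=7 G=4 C=3): 3' end ATC has 1 G/C ✓; length 21 ✓; Tm = 64.9 + 41·(7 − 16.4)/21 = 46.5°C, outside 53.6–60.5°C ✗ — fails.
F4 (19 nt, A=3 T=4 G=5 C=7): 3' end GAC has 2 G/C ✓; length 19 ✓; Tm = 64.9 + 41·(12 − 16.4)/19 = 55.4°C ✓ — passes.

F4 only.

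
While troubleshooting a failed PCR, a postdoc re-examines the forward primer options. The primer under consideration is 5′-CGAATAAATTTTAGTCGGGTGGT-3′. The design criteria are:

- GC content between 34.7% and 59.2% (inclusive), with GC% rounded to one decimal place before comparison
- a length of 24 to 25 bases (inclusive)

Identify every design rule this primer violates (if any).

Base counts: A=6, T=8, G=7, C=2 (length 23).
GC content: GC 9/23 = 39.1% ✓
length: length 23, outside 24–25 ✗

Fails: length.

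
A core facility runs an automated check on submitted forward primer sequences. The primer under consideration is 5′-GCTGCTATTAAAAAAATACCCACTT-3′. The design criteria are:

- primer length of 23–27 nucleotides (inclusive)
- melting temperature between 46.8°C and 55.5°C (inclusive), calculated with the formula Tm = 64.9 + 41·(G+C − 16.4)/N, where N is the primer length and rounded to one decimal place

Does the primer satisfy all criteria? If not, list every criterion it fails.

Meets all criteria.

Base counts: A=10, T=7, G=2, C=6 (length 25).
length: length 25 ✓
Tm: Tm = 64.9 + 41·(8 − 16.4)/25 = 51.1°C ✓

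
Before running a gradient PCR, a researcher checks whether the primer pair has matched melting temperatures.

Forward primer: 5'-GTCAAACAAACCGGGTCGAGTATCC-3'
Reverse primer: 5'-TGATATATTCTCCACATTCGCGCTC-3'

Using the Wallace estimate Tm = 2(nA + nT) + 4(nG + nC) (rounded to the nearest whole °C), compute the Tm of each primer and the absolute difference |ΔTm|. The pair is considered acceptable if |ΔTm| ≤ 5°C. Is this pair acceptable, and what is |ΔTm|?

|ΔTm| = 4°C; the pair is acceptable.

Forward: A=8 T=4 G=6 C=7 → Tm = 2·12 + 4·13 = 76°C.
Reverse: A=5 T=9 G=3 C=8 → Tm = 2·14 + 4·11 = 72°C.
|ΔTm| = |76 − 72| = 4°C, ≤ 5°C.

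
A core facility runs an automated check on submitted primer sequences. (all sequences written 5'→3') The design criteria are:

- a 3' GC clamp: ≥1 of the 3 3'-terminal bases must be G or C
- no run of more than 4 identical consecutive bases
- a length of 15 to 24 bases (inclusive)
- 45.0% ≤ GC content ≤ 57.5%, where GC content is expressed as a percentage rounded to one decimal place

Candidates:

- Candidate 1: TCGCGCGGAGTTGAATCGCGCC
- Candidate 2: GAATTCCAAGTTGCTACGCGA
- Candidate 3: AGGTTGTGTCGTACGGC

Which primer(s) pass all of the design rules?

Candidate 2 only.

Candidate 1 (22 nt, A=3 T=4 G=8 C=7): 3' end GCC has 3 G/C ✓; longest run = 2 ✓; length 22 ✓; GC 15/22 = 68.2%, outside 45.0–57.5% ✗ — fails.
Candidate 2 (21 nt, A=6 T=5 G=5 C=5): 3' end CGA has 2 G/C ✓; longest run = 2 ✓; length 21 ✓; GC 10/21 = 47.6% ✓ — passes.
Candidate 3 (17 nt, A=2 T=5 G=7 C=3): 3' end GGC has 3 G/C ✓; longest run = 2 ✓; length 17 ✓; GC 10/17 = 58.8%, outside 45.0–57.5% ✗ — fails.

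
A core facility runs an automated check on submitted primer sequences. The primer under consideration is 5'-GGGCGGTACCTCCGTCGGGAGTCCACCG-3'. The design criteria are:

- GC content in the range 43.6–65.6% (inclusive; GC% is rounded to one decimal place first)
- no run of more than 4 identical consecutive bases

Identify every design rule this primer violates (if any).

Fails: GC content.

Base counts: A=3, T=4, G=11, C=10 (length 28).
GC content: GC 21/28 = 75.0%, outside 43.6–65.6% ✗
homopolymer run: longest run = 3 ✓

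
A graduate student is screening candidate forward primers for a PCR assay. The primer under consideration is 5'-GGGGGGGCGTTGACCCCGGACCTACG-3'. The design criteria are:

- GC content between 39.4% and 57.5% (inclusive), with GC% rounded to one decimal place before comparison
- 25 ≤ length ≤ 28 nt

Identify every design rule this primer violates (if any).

Base counts: A=3, T=3, G=12, C=8 (length 26).
GC content: GC 20/26 = 76.9%, outside 39.4–57.5% ✗
length: length 26 ✓

Fails: GC content.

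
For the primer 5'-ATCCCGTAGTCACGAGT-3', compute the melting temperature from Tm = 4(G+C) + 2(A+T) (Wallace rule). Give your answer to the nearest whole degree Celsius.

Base counts: A=4, T=4, G=4, C=5 (length 17).
Tm = 2·(4+4) + 4·(4+5) = 2·8 + 4·9 = 16 + 36 = 52°C.

52°C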